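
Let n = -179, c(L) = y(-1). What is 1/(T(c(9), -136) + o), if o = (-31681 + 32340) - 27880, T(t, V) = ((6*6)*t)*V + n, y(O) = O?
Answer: -1/22504 ≈ -4.4437e-5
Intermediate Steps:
c(L) = -1
T(t, V) = -179 + 36*V*t (T(t, V) = ((6*6)*t)*V - 179 = (36*t)*V - 179 = 36*V*t - 179 = -179 + 36*V*t)
o = -27221 (o = 659 - 27880 = -27221)
1/(T(c(9), -136) + o) = 1/((-179 + 36*(-136)*(-1)) - 27221) = 1/((-179 + 4896) - 27221) = 1/(4717 - 27221) = 1/(-22504) = -1/22504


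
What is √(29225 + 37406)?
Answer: √66631 ≈ 258.13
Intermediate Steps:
√(29225 + 37406) = √66631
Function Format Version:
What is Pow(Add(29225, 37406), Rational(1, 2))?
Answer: Pow(66631, Rational(1, 2)) ≈ 258.13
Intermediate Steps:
Pow(Add(29225, 37406), Rational(1, 2)) = Pow(66631, Rational(1, 2))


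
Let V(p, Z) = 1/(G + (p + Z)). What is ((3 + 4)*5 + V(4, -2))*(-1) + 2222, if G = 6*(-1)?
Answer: 8749/4 ≈ 2187.3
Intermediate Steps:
G = -6
V(p, Z) = 1/(-6 + Z + p) (V(p, Z) = 1/(-6 + (p + Z)) = 1/(-6 + (Z + p)) = 1/(-6 + Z + p))
((3 + 4)*5 + V(4, -2))*(-1) + 2222 = ((3 + 4)*5 + 1/(-6 - 2 + 4))*(-1) + 2222 = (7*5 + 1/(-4))*(-1) + 2222 = (35 - ¼)*(-1) + 2222 = (139/4)*(-1) + 2222 = -139/4 + 2222 = 8749/4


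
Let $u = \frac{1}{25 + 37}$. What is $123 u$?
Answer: $\frac{123}{62} \approx 1.9839$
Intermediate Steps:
$u = \frac{1}{62} \approx 0.016129$
$123 u = 123 \cdot \frac{1}{62} = \frac{123}{62}$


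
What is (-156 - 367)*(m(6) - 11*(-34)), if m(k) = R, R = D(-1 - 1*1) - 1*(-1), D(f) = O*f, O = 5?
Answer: -190895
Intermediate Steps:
D(f) = 5*f
R = -9 (R = 5*(-1 - 1*1) - 1*(-1) = 5*(-1 - 1) + 1 = 5*(-2) + 1 = -10 + 1 = -9)
m(k) = -9
(-156 - 367)*(m(6) - 11*(-34)) = (-156 - 367)*(-9 - 11*(-34)) = -523*(-9 + 374) = -523*365 = -190895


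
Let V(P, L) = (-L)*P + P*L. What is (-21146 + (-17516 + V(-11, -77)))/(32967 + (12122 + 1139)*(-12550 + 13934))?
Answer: -38662/18386191 ≈ -0.0021028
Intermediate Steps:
V(P, L) = 0 (V(P, L) = -L*P + L*P = 0)
(-21146 + (-17516 + V(-11, -77)))/(32967 + (12122 + 1139)*(-12550 + 13934)) = (-21146 + (-17516 + 0))/(32967 + (12122 + 1139)*(-12550 + 13934)) = (-21146 - 17516)/(32967 + 13261*1384) = -38662/(32967 + 18353224) = -38662/18386191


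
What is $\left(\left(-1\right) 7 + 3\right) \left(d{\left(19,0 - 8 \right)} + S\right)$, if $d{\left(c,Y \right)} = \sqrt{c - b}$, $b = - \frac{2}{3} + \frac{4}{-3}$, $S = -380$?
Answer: $1520 - 4 \sqrt{21} \approx 1501.7$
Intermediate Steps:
$b = -2$ ($b = \left(-2\right) \frac{1}{3} + 4 \left(- \frac{1}{3}\right) = - \frac{2}{3} - \frac{4}{3} = -2$)
$d{\left(c,Y \right)} = \sqrt{2 + c}$ ($d{\left(c,Y \right)} = \sqrt{c - -2} = \sqrt{c + 2} = \sqrt{2 + c}$)
$\left(\left(-1\right) 7 + 3\right) \left(d{\left(19,0 - 8 \right)} + S\right) = \left(\left(-1\right) 7 + 3\right) \left(\sqrt{2 + 19} - 380\right) = \left(-7 + 3\right) \left(\sqrt{21} - 380\right) = - 4 \left(-380 + \sqrt{21}\right) = 1520 - 4 \sqrt{21}$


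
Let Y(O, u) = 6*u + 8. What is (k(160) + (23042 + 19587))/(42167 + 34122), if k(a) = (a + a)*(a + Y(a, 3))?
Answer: 102149/76289 ≈ 1.3390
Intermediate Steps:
Y(O, u) = 8 + 6*u
k(a) = 2*a*(26 + a) (k(a) = (a + a)*(a + (8 + 6*3)) = (2*a)*(a + (8 + 18)) = (2*a)*(a + 26) = (2*a)*(26 + a) = 2*a*(26 + a))
(k(160) + (23042 + 19587))/(42167 + 34122) = (2*160*(26 + 160) + (23042 + 19587))/(42167 + 34122) = (2*160*186 + 42629)/76289 = (59520 + 42629)*(1/76289) = 102149*(1/76289) = 102149/76289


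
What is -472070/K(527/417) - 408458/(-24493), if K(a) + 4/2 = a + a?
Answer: -482143532191/538846 ≈ -8.9477e+5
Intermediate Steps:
K(a) = -2 + 2*a (K(a) = -2 + (a + a) = -2 + 2*a)
-472070/K(527/417) - 408458/(-24493) = -472070/(-2 + 2*(527/417)) - 408458/(-24493) = -472070/(-2 + 2*(527*(1/417))) - 408458*(-1/24493) = -472070/(-2 + 2*(527/417)) + 408458/24493 = -472070/(-2 + 1054/417) + 408458/24493 = -472070/220/417 + 408458/24493 = -472070*417/220 + 408458/24493 = -19685319/22 + 408458/24493 = -482143532191/538846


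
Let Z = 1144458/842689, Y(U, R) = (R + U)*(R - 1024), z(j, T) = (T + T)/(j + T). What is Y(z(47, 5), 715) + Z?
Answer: -4841939048187/21909914 ≈ -2.2099e+5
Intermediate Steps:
z(j, T) = 2*T/(T + j) (z(j, T) = (2*T)/(T + j) = 2*T/(T + j))
Y(U, R) = (-1024 + R)*(R + U) (Y(U, R) = (R + U)*(-1024 + R) = (-1024 + R)*(R + U))
Z = 1144458/842689 (Z = 1144458*(1/842689) = 1144458/842689 ≈ 1.3581)
Y(z(47, 5), 715) + Z = (715² - 1024*715 - 2048*5/(5 + 47) + 715*(2*5/(5 + 47))) + 1144458/842689 = (511225 - 732160 - 2048*5/52 + 715*(2*5/52)) + 1144458/842689 = (511225 - 732160 - 2048*5/52 + 715*(2*5*(1/52))) + 1144458/842689 = (511225 - 732160 - 1024*5/26 + 715*(5/26)) + 1144458/842689 = (511225 - 732160 - 2560/13 + 275/2) + 1144458/842689 = -5745855/26 + 1144458/842689 = -4841939048187/21909914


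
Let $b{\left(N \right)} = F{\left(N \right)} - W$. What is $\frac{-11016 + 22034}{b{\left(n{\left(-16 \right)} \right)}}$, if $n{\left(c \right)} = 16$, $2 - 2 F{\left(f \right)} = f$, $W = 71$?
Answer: $- \frac{5509}{39} \approx -141.26$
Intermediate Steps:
$F{\left(f \right)} = 1 - \frac{f}{2}$
$b{\left(N \right)} = -70 - \frac{N}{2}$ ($b{\left(N \right)} = \left(1 - \frac{N}{2}\right) - 71 = -70 - \frac{N}{2}$)
$\frac{-11016 + 22034}{b{\left(n{\left(-16 \right)} \right)}} = \frac{-11016 + 22034}{-70 - 8} = \frac{11018}{-70 - 8} = \frac{11018}{-78} = 11018 \left(- \frac{1}{78}\right) = - \frac{5509}{39}$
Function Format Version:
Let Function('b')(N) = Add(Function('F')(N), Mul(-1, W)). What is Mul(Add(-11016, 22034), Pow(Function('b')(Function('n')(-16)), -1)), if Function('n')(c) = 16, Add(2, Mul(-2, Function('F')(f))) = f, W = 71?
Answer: Rational(-5509, 39) ≈ -141.26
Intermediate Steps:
Function('F')(f) = Add(1, Mul(Rational(-1, 2), f))
Function('b')(N) = Add(-70, Mul(Rational(-1, 2), N)) (Function('b')(N) = Add(Add(1, Mul(Rational(-1, 2), N)), Mul(-1, 71)) = Add(Add(1, Mul(Rational(-1, 2), N)), -71) = Add(-70, Mul(Rational(-1, 2), N)))
Mul(Add(-11016, 22034), Pow(Function('b')(Function('n')(-16)), -1)) = Mul(Add(-11016, 22034), Pow(Add(-70, Mul(Rational(-1, 2), 16)), -1)) = Mul(11018, Pow(Add(-70, -8), -1)) = Mul(11018, Pow(-78, -1)) = Mul(11018, Rational(-1, 78)) = Rational(-5509, 39)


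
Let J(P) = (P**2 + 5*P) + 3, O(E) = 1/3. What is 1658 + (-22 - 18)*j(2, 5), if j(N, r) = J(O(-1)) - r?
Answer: 15002/9 ≈ 1666.9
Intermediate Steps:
O(E) = 1/3
J(P) = 3 + P**2 + 5*P
j(N, r) = 43/9 - r (j(N, r) = (3 + (1/3)**2 + 5*(1/3)) - r = (3 + 1/9 + 5/3) - r = 43/9 - r)
1658 + (-22 - 18)*j(2, 5) = 1658 + (-22 - 18)*(43/9 - 1*5) = 1658 - 40*(43/9 - 5) = 1658 - 40*(-2/9) = 1658 + 80/9 = 15002/9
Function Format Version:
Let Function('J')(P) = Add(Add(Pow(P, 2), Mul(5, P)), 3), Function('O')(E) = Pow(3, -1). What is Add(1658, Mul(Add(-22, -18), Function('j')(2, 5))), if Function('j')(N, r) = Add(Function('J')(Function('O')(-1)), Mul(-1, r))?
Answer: Rational(15002, 9) ≈ 1666.9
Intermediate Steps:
Function('O')(E) = Rational(1, 3)
Function('J')(P) = Add(3, Pow(P, 2), Mul(5, P))
Function('j')(N, r) = Add(Rational(43, 9), Mul(-1, r)) (Function('j')(N, r) = Add(Add(3, Pow(Rational(1, 3), 2), Mul(5, Rational(1, 3))), Mul(-1, r)) = Add(Add(3, Rational(1, 9), Rational(5, 3)), Mul(-1, r)) = Add(Rational(43, 9), Mul(-1, r)))
Add(1658, Mul(Add(-22, -18), Function('j')(2, 5))) = Add(1658, Mul(Add(-22, -18), Add(Rational(43, 9), Mul(-1, 5)))) = Add(1658, Mul(-40, Add(Rational(43, 9), -5))) = Add(1658, Mul(-40, Rational(-2, 9))) = Add(1658, Rational(80, 9)) = Rational(15002, 9)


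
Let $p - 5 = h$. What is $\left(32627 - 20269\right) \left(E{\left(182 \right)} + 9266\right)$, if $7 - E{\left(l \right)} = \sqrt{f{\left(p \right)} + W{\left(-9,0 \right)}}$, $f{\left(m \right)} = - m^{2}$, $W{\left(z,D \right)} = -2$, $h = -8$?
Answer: $114595734 - 12358 i \sqrt{11} \approx 1.146 \cdot 10^{8} - 40987.0 i$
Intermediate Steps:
$p = -3$ ($p = 5 - 8 = -3$)
$E{\left(l \right)} = 7 - i \sqrt{11}$ ($E{\left(l \right)} = 7 - \sqrt{- \left(-3\right)^{2} - 2} = 7 - \sqrt{\left(-1\right) 9 - 2} = 7 - \sqrt{-9 - 2} = 7 - \sqrt{-11} = 7 - i \sqrt{11}$)
$\left(32627 - 20269\right) \left(E{\left(182 \right)} + 9266\right) = \left(32627 - 20269\right) \left(\left(7 - i \sqrt{11}\right) + 9266\right) = 12358 \left(9273 - i \sqrt{11}\right) = 114595734 - 12358 i \sqrt{11}$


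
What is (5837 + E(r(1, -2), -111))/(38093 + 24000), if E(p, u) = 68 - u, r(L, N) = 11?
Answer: 6016/62093 ≈ 0.096887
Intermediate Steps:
(5837 + E(r(1, -2), -111))/(38093 + 24000) = (5837 + (68 - 1*(-111)))/(38093 + 24000) = (5837 + (68 + 111))/62093 = (5837 + 179)*(1/62093) = 6016*(1/62093) = 6016/62093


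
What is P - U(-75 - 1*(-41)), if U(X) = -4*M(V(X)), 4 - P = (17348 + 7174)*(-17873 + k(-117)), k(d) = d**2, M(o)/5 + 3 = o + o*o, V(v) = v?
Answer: 102622432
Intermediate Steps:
M(o) = -15 + 5*o + 5*o**2 (M(o) = -15 + 5*(o + o*o) = -15 + 5*(o + o**2) = -15 + (5*o + 5*o**2) = -15 + 5*o + 5*o**2)
P = 102600052 (P = 4 - (17348 + 7174)*(-17873 + (-117)**2) = 4 - 24522*(-17873 + 13689) = 4 - 24522*(-4184) = 4 - 1*(-102600048) = 4 + 102600048 = 102600052)
U(X) = 60 - 20*X - 20*X**2 (U(X) = -4*(-15 + 5*X + 5*X**2) = 60 - 20*X - 20*X**2)
P - U(-75 - 1*(-41)) = 102600052 - (60 - 20*(-75 - 1*(-41)) - 20*(-75 - 1*(-41))**2) = 102600052 - (60 - 20*(-75 + 41) - 20*(-75 + 41)**2) = 102600052 - (60 - 20*(-34) - 20*(-34)**2) = 102600052 - (60 + 680 - 20*1156) = 102600052 - (60 + 680 - 23120) = 102600052 - 1*(-22380) = 102600052 + 22380 = 102622432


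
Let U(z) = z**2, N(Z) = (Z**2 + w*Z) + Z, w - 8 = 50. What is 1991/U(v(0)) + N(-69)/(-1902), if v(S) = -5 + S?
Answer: 628272/7925 ≈ 79.277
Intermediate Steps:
w = 58 (w = 8 + 50 = 58)
N(Z) = Z**2 + 59*Z (N(Z) = (Z**2 + 58*Z) + Z = Z**2 + 59*Z)
1991/U(v(0)) + N(-69)/(-1902) = 1991/((-5 + 0)**2) - 69*(59 - 69)/(-1902) = 1991/((-5)**2) - 69*(-10)*(-1/1902) = 1991/25 + 690*(-1/1902) = 1991*(1/25) - 115/317 = 1991/25 - 115/317 = 628272/7925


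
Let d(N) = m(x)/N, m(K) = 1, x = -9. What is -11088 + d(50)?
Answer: -554399/50 ≈ -11088.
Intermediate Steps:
d(N) = 1/N
-11088 + d(50) = -11088 + 1/50 = -554399/50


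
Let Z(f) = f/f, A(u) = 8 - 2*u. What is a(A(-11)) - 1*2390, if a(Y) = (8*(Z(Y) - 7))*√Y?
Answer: -2390 - 48*√30 ≈ -2652.9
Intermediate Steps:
A(u) = 8 - 2*u
Z(f) = 1
a(Y) = -48*√Y (a(Y) = (8*(1 - 7))*√Y = (8*(-6))*√Y = -48*√Y)
a(A(-11)) - 1*2390 = -48*√(8 - 2*(-11)) - 1*2390 = -48*√(8 + 22) - 2390 = -48*√30 - 2390 = -2390 - 48*√30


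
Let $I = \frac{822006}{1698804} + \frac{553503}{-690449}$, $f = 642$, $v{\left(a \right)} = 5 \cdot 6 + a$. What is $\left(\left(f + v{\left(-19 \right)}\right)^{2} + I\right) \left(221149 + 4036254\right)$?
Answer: $\frac{118296848657957195089741}{65163195722} \approx 1.8154 \cdot 10^{12}$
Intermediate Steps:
$v{\left(a \right)} = 30 + a$
$I = - \frac{20707771651}{65163195722}$ ($I = 822006 \cdot \frac{1}{1698804} + 553503 \left(- \frac{1}{690449}\right) = \frac{45667}{94378} - \frac{553503}{690449} = - \frac{20707771651}{65163195722} \approx -0.31778$)
$\left(\left(f + v{\left(-19 \right)}\right)^{2} + I\right) \left(221149 + 4036254\right) = \left(\left(642 + \left(30 - 19\right)\right)^{2} - \frac{20707771651}{65163195722}\right) \left(221149 + 4036254\right) = \left(\left(642 + 11\right)^{2} - \frac{20707771651}{65163195722}\right) 4257403 = \left(653^{2} - \frac{20707771651}{65163195722}\right) 4257403 = \left(426409 - \frac{20707771651}{65163195722}\right) 4257403 = \frac{27786152416850647}{65163195722} \cdot 4257403 = \frac{118296848657957195089741}{65163195722}$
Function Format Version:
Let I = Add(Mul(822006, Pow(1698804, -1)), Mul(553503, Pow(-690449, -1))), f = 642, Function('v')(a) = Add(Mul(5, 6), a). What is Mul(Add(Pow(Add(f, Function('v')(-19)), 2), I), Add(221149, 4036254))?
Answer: Rational(118296848657957195089741, 65163195722) ≈ 1.8154e+12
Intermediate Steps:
Function('v')(a) = Add(30, a)
I = Rational(-20707771651, 65163195722) (I = Add(Mul(822006, Rational(1, 1698804)), Mul(553503, Rational(-1, 690449))) = Add(Rational(45667, 94378), Rational(-553503, 690449)) = Rational(-20707771651, 65163195722) ≈ -0.31778)
Mul(Add(Pow(Add(f, Function('v')(-19)), 2), I), Add(221149, 4036254)) = Mul(Add(Pow(Add(642, Add(30, -19)), 2), Rational(-20707771651, 65163195722)), Add(221149, 4036254)) = Mul(Add(Pow(Add(642, 11), 2), Rational(-20707771651, 65163195722)), 4257403) = Mul(Add(Pow(653, 2), Rational(-20707771651, 65163195722)), 4257403) = Mul(Add(426409, Rational(-20707771651, 65163195722)), 4257403) = Mul(Rational(27786152416850647, 65163195722), 4257403) = Rational(118296848657957195089741, 65163195722)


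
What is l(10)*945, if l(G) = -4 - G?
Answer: -13230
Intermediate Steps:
l(10)*945 = (-4 - 1*10)*945 = (-4 - 10)*945 = -14*945 = -13230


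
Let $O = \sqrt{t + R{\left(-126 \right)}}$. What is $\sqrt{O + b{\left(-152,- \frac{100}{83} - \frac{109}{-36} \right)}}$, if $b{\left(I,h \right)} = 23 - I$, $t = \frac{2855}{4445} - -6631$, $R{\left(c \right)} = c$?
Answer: $\frac{\sqrt{138306175 + 1778 \sqrt{1285386431}}}{889} \approx 15.989$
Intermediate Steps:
$t = \frac{5895530}{889}$ ($t = 2855 \cdot \frac{1}{4445} + 6631 = \frac{571}{889} + 6631 = \frac{5895530}{889} \approx 6631.6$)
$O = \frac{2 \sqrt{1285386431}}{889}$ ($O = \sqrt{\frac{5895530}{889} - 126} = \sqrt{\frac{5783516}{889}} = \frac{2 \sqrt{1285386431}}{889} \approx 80.658$)
$\sqrt{O + b{\left(-152,- \frac{100}{83} - \frac{109}{-36} \right)}} = \sqrt{\frac{2 \sqrt{1285386431}}{889} + \left(23 - -152\right)} = \sqrt{\frac{2 \sqrt{1285386431}}{889} + \left(23 + 152\right)} = \sqrt{\frac{2 \sqrt{1285386431}}{889} + 175} = \sqrt{175 + \frac{2 \sqrt{1285386431}}{889}}$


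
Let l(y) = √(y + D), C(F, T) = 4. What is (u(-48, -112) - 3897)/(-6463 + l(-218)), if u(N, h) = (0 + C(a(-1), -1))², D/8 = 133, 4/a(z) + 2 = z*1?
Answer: 25082903/41769523 + 11643*√94/41769523 ≈ 0.60321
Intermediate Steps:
a(z) = 4/(-2 + z) (a(z) = 4/(-2 + z*1) = 4/(-2 + z))
D = 1064 (D = 8*133 = 1064)
u(N, h) = 16 (u(N, h) = (0 + 4)² = 4² = 16)
l(y) = √(1064 + y) (l(y) = √(y + 1064) = √(1064 + y))
(u(-48, -112) - 3897)/(-6463 + l(-218)) = (16 - 3897)/(-6463 + √(1064 - 218)) = -3881/(-6463 + √846) = -3881/(-6463 + 3*√94)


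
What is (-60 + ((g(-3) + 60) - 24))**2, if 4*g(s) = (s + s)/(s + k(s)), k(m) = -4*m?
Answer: 21025/36 ≈ 584.03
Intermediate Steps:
g(s) = -1/6 (g(s) = ((s + s)/(s - 4*s))/4 = ((2*s)/((-3*s)))/4 = ((2*s)*(-1/(3*s)))/4 = (1/4)*(-2/3) = -1/6)
(-60 + ((g(-3) + 60) - 24))**2 = (-60 + ((-1/6 + 60) - 24))**2 = (-60 + (359/6 - 24))**2 = (-60 + 215/6)**2 = (-145/6)**2 = 21025/36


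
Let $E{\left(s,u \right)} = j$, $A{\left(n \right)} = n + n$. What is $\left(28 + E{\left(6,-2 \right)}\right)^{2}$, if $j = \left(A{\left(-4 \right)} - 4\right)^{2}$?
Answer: $29584$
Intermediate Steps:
$A{\left(n \right)} = 2 n$
$j = 144$ ($j = \left(2 \left(-4\right) - 4\right)^{2} = \left(-8 - 4\right)^{2} = \left(-12\right)^{2} = 144$)
$E{\left(s,u \right)} = 144$
$\left(28 + E{\left(6,-2 \right)}\right)^{2} = \left(28 + 144\right)^{2} = 172^{2} = 29584$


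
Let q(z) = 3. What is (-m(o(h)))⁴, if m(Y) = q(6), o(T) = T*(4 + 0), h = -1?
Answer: 81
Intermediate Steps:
o(T) = 4*T (o(T) = T*4 = 4*T)
m(Y) = 3
(-m(o(h)))⁴ = (-1*3)⁴ = (-3)⁴ = 81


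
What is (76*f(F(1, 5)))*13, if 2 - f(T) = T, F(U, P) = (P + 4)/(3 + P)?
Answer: 1729/2 ≈ 864.50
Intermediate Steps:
F(U, P) = (4 + P)/(3 + P)
f(T) = 2 - T
(76*f(F(1, 5)))*13 = (76*(2 - (4 + 5)/(3 + 5)))*13 = (76*(2 - 9/8))*13 = (76*(7/8))*13 = (133/2)*13 = 1729/2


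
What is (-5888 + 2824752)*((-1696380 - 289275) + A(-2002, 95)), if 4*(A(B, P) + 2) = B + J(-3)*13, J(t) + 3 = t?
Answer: -5598762842928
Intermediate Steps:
J(t) = -3 + t
A(B, P) = -43/2 + B/4 (A(B, P) = -2 + (B + (-3 - 3)*13)/4 = -2 + (B - 6*13)/4 = -2 + (B - 78)/4 = -2 + (-78 + B)/4 = -2 + (-39/2 + B/4) = -43/2 + B/4)
(-5888 + 2824752)*((-1696380 - 289275) + A(-2002, 95)) = (-5888 + 2824752)*((-1696380 - 289275) + (-43/2 + (1/4)*(-2002))) = 2818864*(-1985655 + (-43/2 - 1001/2)) = 2818864*(-1985655 - 522) = 2818864*(-1986177) = -5598762842928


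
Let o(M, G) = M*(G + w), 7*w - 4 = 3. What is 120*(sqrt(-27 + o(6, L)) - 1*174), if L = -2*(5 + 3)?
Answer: -20880 + 360*I*sqrt(13) ≈ -20880.0 + 1298.0*I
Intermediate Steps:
w = 1 (w = 4/7 + (1/7)*3 = 4/7 + 3/7 = 1)
L = -16 (L = -2*8 = -16)
o(M, G) = M*(1 + G) (o(M, G) = M*(G + 1) = M*(1 + G))
120*(sqrt(-27 + o(6, L)) - 1*174) = 120*(sqrt(-27 + 6*(1 - 16)) - 1*174) = 120*(sqrt(-27 + 6*(-15)) - 174) = 120*(sqrt(-27 - 90) - 174) = 120*(sqrt(-117) - 174) = 120*(3*I*sqrt(13) - 174) = 120*(-174 + 3*I*sqrt(13)) = -20880 + 360*I*sqrt(13)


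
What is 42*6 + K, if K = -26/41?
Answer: 10306/41 ≈ 251.37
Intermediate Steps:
K = -26/41 (K = -26*1/41 = -26/41 ≈ -0.63415)
42*6 + K = 42*6 - 26/41 = 252 - 26/41 = 10306/41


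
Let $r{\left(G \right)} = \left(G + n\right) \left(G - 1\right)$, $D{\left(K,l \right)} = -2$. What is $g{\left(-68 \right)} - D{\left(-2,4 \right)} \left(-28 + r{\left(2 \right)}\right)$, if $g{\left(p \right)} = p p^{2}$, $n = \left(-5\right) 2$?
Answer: $-314504$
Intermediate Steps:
$n = -10$
$g{\left(p \right)} = p^{3}$
$r{\left(G \right)} = \left(-1 + G\right) \left(-10 + G\right)$ ($r{\left(G \right)} = \left(G - 10\right) \left(G - 1\right) = \left(-10 + G\right) \left(-1 + G\right) = \left(-1 + G\right) \left(-10 + G\right)$)
$g{\left(-68 \right)} - D{\left(-2,4 \right)} \left(-28 + r{\left(2 \right)}\right) = \left(-68\right)^{3} - - 2 \left(-28 + \left(10 + 2^{2} - 22\right)\right) = -314432 - - 2 \left(-28 + \left(10 + 4 - 22\right)\right) = -314432 - - 2 \left(-28 - 8\right) = -314432 - \left(-2\right) \left(-36\right) = -314432 - 72 = -314504$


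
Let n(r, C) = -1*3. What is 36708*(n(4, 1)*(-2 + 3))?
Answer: -110124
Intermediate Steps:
n(r, C) = -3
36708*(n(4, 1)*(-2 + 3)) = 36708*(-3*(-2 + 3)) = 36708*(-3*1) = 36708*(-3) = -110124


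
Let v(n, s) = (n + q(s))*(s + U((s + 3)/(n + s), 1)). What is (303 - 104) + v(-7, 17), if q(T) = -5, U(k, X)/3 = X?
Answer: -41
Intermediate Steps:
U(k, X) = 3*X
v(n, s) = (-5 + n)*(3 + s) (v(n, s) = (n - 5)*(s + 3*1) = (-5 + n)*(s + 3) = (-5 + n)*(3 + s))
(303 - 104) + v(-7, 17) = (303 - 104) + (-15 - 5*17 + 3*(-7) - 7*17) = 199 + (-15 - 85 - 21 - 119) = 199 - 240 = -41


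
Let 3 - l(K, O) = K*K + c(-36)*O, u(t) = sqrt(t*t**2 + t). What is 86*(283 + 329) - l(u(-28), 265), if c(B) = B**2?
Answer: 374089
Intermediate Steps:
u(t) = sqrt(t + t**3) (u(t) = sqrt(t**3 + t) = sqrt(t + t**3))
l(K, O) = 3 - K**2 - 1296*O (l(K, O) = 3 - (K*K + (-36)**2*O) = 3 - (K**2 + 1296*O) = 3 + (-K**2 - 1296*O) = 3 - K**2 - 1296*O)
86*(283 + 329) - l(u(-28), 265) = 86*(283 + 329) - (3 - (sqrt(-28 + (-28)**3))**2 - 1296*265) = 86*612 - (3 - (sqrt(-28 - 21952))**2 - 343440) = 52632 - (3 - (sqrt(-21980))**2 - 343440) = 52632 - (3 - (2*I*sqrt(5495))**2 - 343440) = 52632 - (3 - 1*(-21980) - 343440) = 52632 - (3 + 21980 - 343440) = 52632 - 1*(-321457) = 52632 + 321457 = 374089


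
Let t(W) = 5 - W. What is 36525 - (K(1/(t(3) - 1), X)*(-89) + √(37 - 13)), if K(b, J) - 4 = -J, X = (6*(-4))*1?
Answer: 39017 - 2*√6 ≈ 39012.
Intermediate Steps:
X = -24 (X = -24*1 = -24)
K(b, J) = 4 - J
36525 - (K(1/(t(3) - 1), X)*(-89) + √(37 - 13)) = 36525 - ((4 - 1*(-24))*(-89) + √(37 - 13)) = 36525 - ((4 + 24)*(-89) + √24) = 36525 - (28*(-89) + 2*√6) = 36525 - (-2492 + 2*√6) = 36525 + (2492 - 2*√6) = 39017 - 2*√6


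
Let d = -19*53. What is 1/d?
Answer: -1/1007 ≈ -0.00099305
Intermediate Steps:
d = -1007
1/d = 1/(-1007) = -1/1007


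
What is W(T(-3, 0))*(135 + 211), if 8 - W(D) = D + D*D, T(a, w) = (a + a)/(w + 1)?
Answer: -7612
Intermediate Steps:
T(a, w) = 2*a/(1 + w) (T(a, w) = (2*a)/(1 + w) = 2*a/(1 + w))
W(D) = 8 - D - D² (W(D) = 8 - (D + D*D) = 8 - (D + D²) = 8 + (-D - D²) = 8 - D - D²)
W(T(-3, 0))*(135 + 211) = (8 - 2*(-3)/(1 + 0) - (2*(-3)/(1 + 0))²)*(135 + 211) = (8 - 2*(-3)/1 - (2*(-3)/1)²)*346 = (8 - 2*(-3) - (2*(-3)*1)²)*346 = (8 - 1*(-6) - 1*(-6)²)*346 = (8 + 6 - 1*36)*346 = (8 + 6 - 36)*346 = -22*346 = -7612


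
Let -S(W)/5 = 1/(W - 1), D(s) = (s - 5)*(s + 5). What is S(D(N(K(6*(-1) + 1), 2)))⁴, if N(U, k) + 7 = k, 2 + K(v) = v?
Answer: 625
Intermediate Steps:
K(v) = -2 + v
N(U, k) = -7 + k
D(s) = (-5 + s)*(5 + s)
S(W) = -5/(-1 + W) (S(W) = -5/(W - 1) = -5/(-1 + W))
S(D(N(K(6*(-1) + 1), 2)))⁴ = (-5/(-1 + (-25 + (-7 + 2)²)))⁴ = (-5/(-1 + (-25 + (-5)²)))⁴ = (-5/(-1 + (-25 + 25)))⁴ = (-5/(-1 + 0))⁴ = (-5/(-1))⁴ = (-5*(-1))⁴ = 5⁴ = 625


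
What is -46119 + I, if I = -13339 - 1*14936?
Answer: -74394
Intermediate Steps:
I = -28275 (I = -13339 - 14936 = -28275)
-46119 + I = -46119 - 28275 = -74394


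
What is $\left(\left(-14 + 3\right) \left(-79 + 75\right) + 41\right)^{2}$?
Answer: $7225$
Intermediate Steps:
$\left(\left(-14 + 3\right) \left(-79 + 75\right) + 41\right)^{2} = \left(\left(-11\right) \left(-4\right) + 41\right)^{2} = \left(44 + 41\right)^{2} = 85^{2} = 7225$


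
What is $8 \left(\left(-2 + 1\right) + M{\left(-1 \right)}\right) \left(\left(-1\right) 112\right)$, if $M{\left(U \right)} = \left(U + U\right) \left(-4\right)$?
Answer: $-6272$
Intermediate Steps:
$M{\left(U \right)} = - 8 U$ ($M{\left(U \right)} = 2 U \left(-4\right) = - 8 U$)
$8 \left(\left(-2 + 1\right) + M{\left(-1 \right)}\right) \left(\left(-1\right) 112\right) = 8 \left(\left(-2 + 1\right) - -8\right) \left(\left(-1\right) 112\right) = 8 \left(-1 + 8\right) \left(-112\right) = 8 \cdot 7 \left(-112\right) = 56 \left(-112\right) = -6272$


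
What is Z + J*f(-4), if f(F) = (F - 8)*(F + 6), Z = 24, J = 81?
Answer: -1920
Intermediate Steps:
f(F) = (-8 + F)*(6 + F)
Z + J*f(-4) = 24 + 81*(-48 + (-4)**2 - 2*(-4)) = 24 + 81*(-48 + 16 + 8) = 24 + 81*(-24) = 24 - 1944 = -1920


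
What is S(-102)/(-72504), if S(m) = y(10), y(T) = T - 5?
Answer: -5/72504 ≈ -6.8962e-5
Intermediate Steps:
y(T) = -5 + T
S(m) = 5 (S(m) = -5 + 10 = 5)
S(-102)/(-72504) = 5/(-72504) = 5*(-1/72504) = -5/72504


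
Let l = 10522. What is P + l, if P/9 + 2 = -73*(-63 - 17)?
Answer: 63064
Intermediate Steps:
P = 52542 (P = -18 + 9*(-73*(-63 - 17)) = -18 + 9*(-73*(-80)) = -18 + 9*5840 = -18 + 52560 = 52542)
P + l = 52542 + 10522 = 63064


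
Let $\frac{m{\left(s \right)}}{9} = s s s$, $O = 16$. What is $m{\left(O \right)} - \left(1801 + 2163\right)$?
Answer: $32900$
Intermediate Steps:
$m{\left(s \right)} = 9 s^{3}$ ($m{\left(s \right)} = 9 s s s = 9 s^{2} s = 9 s^{3}$)
$m{\left(O \right)} - \left(1801 + 2163\right) = 9 \cdot 16^{3} - \left(1801 + 2163\right) = 9 \cdot 4096 - 3964 = 36864 - 3964 = 32900$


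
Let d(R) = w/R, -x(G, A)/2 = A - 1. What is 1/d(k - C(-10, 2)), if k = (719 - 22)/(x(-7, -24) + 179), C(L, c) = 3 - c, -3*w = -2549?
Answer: 1404/583721 ≈ 0.0024053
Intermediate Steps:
x(G, A) = 2 - 2*A (x(G, A) = -2*(A - 1) = -2*(-1 + A) = 2 - 2*A)
w = 2549/3 (w = -⅓*(-2549) = 2549/3 ≈ 849.67)
k = 697/229 (k = (719 - 22)/((2 - 2*(-24)) + 179) = 697/((2 + 48) + 179) = 697/(50 + 179) = 697/229 ≈ 3.0437)
d(R) = 2549/(3*R)
1/d(k - C(-10, 2)) = 1/(2549/(3*(697/229 - (3 - 1*2)))) = 1/(2549/(3*(697/229 - (3 - 2)))) = 1/(2549/(3*(697/229 - 1*1))) = 1/(2549/(3*(697/229 - 1))) = 1/(2549/(3*(468/229))) = 1/((2549/3)*(229/468)) = 1/(583721/1404) = 1404/583721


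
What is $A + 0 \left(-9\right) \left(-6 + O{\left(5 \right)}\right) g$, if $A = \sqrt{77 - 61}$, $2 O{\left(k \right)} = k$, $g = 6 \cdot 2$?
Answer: $4$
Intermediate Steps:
$g = 12$
$O{\left(k \right)} = \frac{k}{2}$
$A = 4$ ($A = \sqrt{16} = 4$)
$A + 0 \left(-9\right) \left(-6 + O{\left(5 \right)}\right) g = 4 + 0 \left(-9\right) \left(-6 + \frac{1}{2} \cdot 5\right) 12 = 4 + 0 \left(-6 + \frac{5}{2}\right) 12 = 4 + 0 \left(\left(- \frac{7}{2}\right) 12\right) = 4 + 0 \left(-42\right) = 4 + 0 = 4$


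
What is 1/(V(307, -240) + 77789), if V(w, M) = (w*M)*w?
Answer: -1/22541971 ≈ -4.4362e-8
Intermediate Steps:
V(w, M) = M*w² (V(w, M) = (M*w)*w = M*w²)
1/(V(307, -240) + 77789) = 1/(-240*307² + 77789) = 1/(-240*94249 + 77789) = 1/(-22619760 + 77789) = 1/(-22541971) = -1/22541971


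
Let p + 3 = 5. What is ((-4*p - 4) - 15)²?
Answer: 729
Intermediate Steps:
p = 2 (p = -3 + 5 = 2)
((-4*p - 4) - 15)² = ((-4*2 - 4) - 15)² = ((-8 - 4) - 15)² = (-12 - 15)² = (-27)² = 729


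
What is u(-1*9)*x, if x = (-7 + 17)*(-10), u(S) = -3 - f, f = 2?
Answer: 500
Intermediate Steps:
u(S) = -5 (u(S) = -3 - 1*2 = -3 - 2 = -5)
x = -100 (x = 10*(-10) = -100)
u(-1*9)*x = -5*(-100) = 500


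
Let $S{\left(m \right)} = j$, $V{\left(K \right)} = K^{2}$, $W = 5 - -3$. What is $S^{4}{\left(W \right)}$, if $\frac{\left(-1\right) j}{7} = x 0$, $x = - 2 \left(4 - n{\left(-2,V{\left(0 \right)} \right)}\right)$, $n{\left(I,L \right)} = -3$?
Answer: $0$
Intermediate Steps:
$W = 8$ ($W = 5 + 3 = 8$)
$x = -14$ ($x = - 2 \left(4 - -3\right) = - 2 \left(4 + 3\right) = \left(-2\right) 7 = -14$)
$j = 0$ ($j = - 7 \left(\left(-14\right) 0\right) = \left(-7\right) 0 = 0$)
$S{\left(m \right)} = 0$
$S^{4}{\left(W \right)} = 0^{4} = 0$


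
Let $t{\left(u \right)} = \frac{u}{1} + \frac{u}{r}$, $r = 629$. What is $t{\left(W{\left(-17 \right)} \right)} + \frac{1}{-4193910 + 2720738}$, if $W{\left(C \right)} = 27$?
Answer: $\frac{25058655091}{926625188} \approx 27.043$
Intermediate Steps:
$t{\left(u \right)} = \frac{630 u}{629}$ ($t{\left(u \right)} = \frac{u}{1} + \frac{u}{629} = u 1 + u \frac{1}{629} = u + \frac{u}{629} = \frac{630 u}{629}$)
$t{\left(W{\left(-17 \right)} \right)} + \frac{1}{-4193910 + 2720738} = \frac{630}{629} \cdot 27 + \frac{1}{-4193910 + 2720738} = \frac{17010}{629} + \frac{1}{-1473172} = \frac{17010}{629} - \frac{1}{1473172} = \frac{25058655091}{926625188}$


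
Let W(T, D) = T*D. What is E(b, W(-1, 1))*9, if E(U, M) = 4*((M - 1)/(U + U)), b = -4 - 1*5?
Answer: 4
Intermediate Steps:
b = -9 (b = -4 - 5 = -9)
W(T, D) = D*T
E(U, M) = 2*(-1 + M)/U (E(U, M) = 4*((-1 + M)/((2*U))) = 4*((-1 + M)*(1/(2*U))) = 4*((-1 + M)/(2*U)) = 2*(-1 + M)/U)
E(b, W(-1, 1))*9 = (2*(-1 + 1*(-1))/(-9))*9 = (2*(-⅑)*(-1 - 1))*9 = (2*(-⅑)*(-2))*9 = (4/9)*9 = 4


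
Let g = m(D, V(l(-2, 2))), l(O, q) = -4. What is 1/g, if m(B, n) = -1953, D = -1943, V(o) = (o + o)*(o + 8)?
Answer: -1/1953 ≈ -0.00051203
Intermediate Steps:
V(o) = 2*o*(8 + o) (V(o) = (2*o)*(8 + o) = 2*o*(8 + o))
g = -1953
1/g = 1/(-1953) = -1/1953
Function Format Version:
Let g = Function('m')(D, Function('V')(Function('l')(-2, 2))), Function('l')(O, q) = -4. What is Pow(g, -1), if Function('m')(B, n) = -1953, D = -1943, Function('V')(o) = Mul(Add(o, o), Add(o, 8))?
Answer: Rational(-1, 1953) ≈ -0.00051203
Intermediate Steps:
Function('V')(o) = Mul(2, o, Add(8, o)) (Function('V')(o) = Mul(Mul(2, o), Add(8, o)) = Mul(2, o, Add(8, o)))
g = -1953
Pow(g, -1) = Pow(-1953, -1) = Rational(-1, 1953)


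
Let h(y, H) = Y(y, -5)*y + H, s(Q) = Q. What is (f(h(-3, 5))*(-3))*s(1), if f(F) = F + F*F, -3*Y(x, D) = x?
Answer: -18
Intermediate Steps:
Y(x, D) = -x/3
h(y, H) = H - y**2/3 (h(y, H) = (-y/3)*y + H = -y**2/3 + H = H - y**2/3)
f(F) = F + F**2
(f(h(-3, 5))*(-3))*s(1) = (((5 - 1/3*(-3)**2)*(1 + (5 - 1/3*(-3)**2)))*(-3))*1 = (((5 - 1/3*9)*(1 + (5 - 1/3*9)))*(-3))*1 = (((5 - 3)*(1 + (5 - 3)))*(-3))*1 = ((2*(1 + 2))*(-3))*1 = ((2*3)*(-3))*1 = (6*(-3))*1 = -18*1 = -18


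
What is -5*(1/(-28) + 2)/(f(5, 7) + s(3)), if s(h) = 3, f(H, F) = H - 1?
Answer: -275/196 ≈ -1.4031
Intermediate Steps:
f(H, F) = -1 + H
-5*(1/(-28) + 2)/(f(5, 7) + s(3)) = -5*(1/(-28) + 2)/((-1 + 5) + 3) = -5*(-1/28 + 2)/(4 + 3) = -275/(28*7) = -5*55/196 = -275/196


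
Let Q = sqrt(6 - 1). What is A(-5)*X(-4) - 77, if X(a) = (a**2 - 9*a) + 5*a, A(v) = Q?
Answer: -77 + 32*sqrt(5) ≈ -5.4458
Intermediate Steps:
Q = sqrt(5) ≈ 2.2361
A(v) = sqrt(5)
X(a) = a**2 - 4*a
A(-5)*X(-4) - 77 = sqrt(5)*(-4*(-4 - 4)) - 77 = sqrt(5)*(-4*(-8)) - 77 = sqrt(5)*32 - 77 = 32*sqrt(5) - 77 = -77 + 32*sqrt(5)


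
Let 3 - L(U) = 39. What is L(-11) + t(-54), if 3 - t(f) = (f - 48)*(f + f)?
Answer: -11049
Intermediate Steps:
t(f) = 3 - 2*f*(-48 + f) (t(f) = 3 - (f - 48)*(f + f) = 3 - (-48 + f)*2*f = 3 - 2*f*(-48 + f))
L(U) = -36 (L(U) = 3 - 1*39 = 3 - 39 = -36)
L(-11) + t(-54) = -36 + (3 - 2*(-54)² + 96*(-54)) = -36 + (3 - 2*2916 - 5184) = -36 + (3 - 5832 - 5184) = -36 - 11013 = -11049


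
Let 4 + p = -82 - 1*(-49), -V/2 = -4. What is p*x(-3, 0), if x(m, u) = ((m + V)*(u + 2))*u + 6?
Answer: -222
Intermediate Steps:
V = 8 (V = -2*(-4) = 8)
p = -37 (p = -4 + (-82 - 1*(-49)) = -4 + (-82 + 49) = -4 - 33 = -37)
x(m, u) = 6 + u*(2 + u)*(8 + m) (x(m, u) = ((m + 8)*(u + 2))*u + 6 = ((8 + m)*(2 + u))*u + 6 = ((2 + u)*(8 + m))*u + 6 = u*(2 + u)*(8 + m) + 6 = 6 + u*(2 + u)*(8 + m))
p*x(-3, 0) = -37*(6 + 8*0**2 + 16*0 - 3*0**2 + 2*(-3)*0) = -37*(6 + 8*0 + 0 - 3*0 + 0) = -37*(6 + 0 + 0 + 0 + 0) = -37*6 = -222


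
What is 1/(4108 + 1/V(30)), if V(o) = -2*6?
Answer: 12/49295 ≈ 0.00024343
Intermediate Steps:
V(o) = -12
1/(4108 + 1/V(30)) = 1/(4108 + 1/(-12)) = 1/(4108 - 1/12) = 1/(49295/12) = 12/49295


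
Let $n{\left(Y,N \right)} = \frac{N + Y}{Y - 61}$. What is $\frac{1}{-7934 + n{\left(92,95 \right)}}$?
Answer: $- \frac{31}{245767} \approx -0.00012614$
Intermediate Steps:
$n{\left(Y,N \right)} = \frac{N + Y}{-61 + Y}$
$\frac{1}{-7934 + n{\left(92,95 \right)}} = \frac{1}{-7934 + \frac{95 + 92}{-61 + 92}} = \frac{1}{-7934 + \frac{1}{31} \cdot 187} = \frac{1}{-7934 + \frac{187}{31}} = \frac{1}{- \frac{245767}{31}} = - \frac{31}{245767}$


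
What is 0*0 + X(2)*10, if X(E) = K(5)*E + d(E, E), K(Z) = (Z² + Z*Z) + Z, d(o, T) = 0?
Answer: 1100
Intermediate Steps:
K(Z) = Z + 2*Z² (K(Z) = (Z² + Z²) + Z = 2*Z² + Z = Z + 2*Z²)
X(E) = 55*E (X(E) = (5*(1 + 2*5))*E + 0 = (5*(1 + 10))*E + 0 = (5*11)*E + 0 = 55*E + 0 = 55*E)
0*0 + X(2)*10 = 0*0 + (55*2)*10 = 0 + 110*10 = 0 + 1100 = 1100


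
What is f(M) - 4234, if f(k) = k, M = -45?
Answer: -4279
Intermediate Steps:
f(M) - 4234 = -45 - 4234 = -4279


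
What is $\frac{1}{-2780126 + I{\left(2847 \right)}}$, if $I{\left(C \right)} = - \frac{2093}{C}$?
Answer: $- \frac{219}{608847755} \approx -3.597 \cdot 10^{-7}$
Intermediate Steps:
$\frac{1}{-2780126 + I{\left(2847 \right)}} = \frac{1}{-2780126 - \frac{2093}{2847}} = \frac{1}{-2780126 - \frac{161}{219}} = \frac{1}{- \frac{608847755}{219}} = - \frac{219}{608847755}$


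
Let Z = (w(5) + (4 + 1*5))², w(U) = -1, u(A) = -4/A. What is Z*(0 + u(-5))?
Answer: 256/5 ≈ 51.200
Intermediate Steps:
Z = 64 (Z = (-1 + (4 + 1*5))² = (-1 + (4 + 5))² = (-1 + 9)² = 8² = 64)
Z*(0 + u(-5)) = 64*(0 - 4/(-5)) = 64*(0 - 4*(-⅕)) = 64*(0 + ⅘) = 64*(⅘) = 256/5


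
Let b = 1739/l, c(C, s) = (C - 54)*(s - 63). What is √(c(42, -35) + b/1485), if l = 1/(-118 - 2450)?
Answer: 4*I*√3115970/165 ≈ 42.793*I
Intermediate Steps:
l = -1/2568 (l = 1/(-2568) = -1/2568 ≈ -0.00038941)
c(C, s) = (-63 + s)*(-54 + C) (c(C, s) = (-54 + C)*(-63 + s) = (-63 + s)*(-54 + C))
b = -4465752 (b = 1739/(-1/2568) = 1739*(-2568) = -4465752)
√(c(42, -35) + b/1485) = √((3402 - 63*42 - 54*(-35) + 42*(-35)) - 4465752/1485) = √((3402 - 2646 + 1890 - 1470) - 4465752*1/1485) = √(1176 - 1488584/495) = √(-906464/495) = 4*I*√3115970/165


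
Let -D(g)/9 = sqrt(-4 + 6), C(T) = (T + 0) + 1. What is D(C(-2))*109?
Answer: -981*sqrt(2) ≈ -1387.3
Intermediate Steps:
C(T) = 1 + T (C(T) = T + 1 = 1 + T)
D(g) = -9*sqrt(2) (D(g) = -9*sqrt(-4 + 6) = -9*sqrt(2))
D(C(-2))*109 = -9*sqrt(2)*109 = -981*sqrt(2)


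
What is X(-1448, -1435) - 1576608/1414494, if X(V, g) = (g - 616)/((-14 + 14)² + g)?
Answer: 15207017/48328545 ≈ 0.31466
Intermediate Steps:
X(V, g) = (-616 + g)/g (X(V, g) = (-616 + g)/(0² + g) = (-616 + g)/(0 + g) = (-616 + g)/g)
X(-1448, -1435) - 1576608/1414494 = (-616 - 1435)/(-1435) - 1576608/1414494 = -1/1435*(-2051) - 1576608/1414494 = 293/205 - 1*262768/235749 = 293/205 - 262768/235749 = 15207017/48328545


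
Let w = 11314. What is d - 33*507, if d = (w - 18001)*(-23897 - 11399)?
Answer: 236007621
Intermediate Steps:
d = 236024352 (d = (11314 - 18001)*(-23897 - 11399) = -6687*(-35296) = 236024352)
d - 33*507 = 236024352 - 33*507 = 236024352 - 16731 = 236007621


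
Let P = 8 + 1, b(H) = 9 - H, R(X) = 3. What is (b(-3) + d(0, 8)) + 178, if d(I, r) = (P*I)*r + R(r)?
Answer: 193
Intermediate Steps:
P = 9
d(I, r) = 3 + 9*I*r (d(I, r) = (9*I)*r + 3 = 9*I*r + 3 = 3 + 9*I*r)
(b(-3) + d(0, 8)) + 178 = ((9 - 1*(-3)) + (3 + 9*0*8)) + 178 = ((9 + 3) + (3 + 0)) + 178 = (12 + 3) + 178 = 15 + 178 = 193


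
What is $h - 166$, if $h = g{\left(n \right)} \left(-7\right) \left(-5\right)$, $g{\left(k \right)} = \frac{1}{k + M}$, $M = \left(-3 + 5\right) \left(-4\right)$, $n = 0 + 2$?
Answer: $- \frac{1031}{6} \approx -171.83$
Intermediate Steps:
$n = 2$
$M = -8$ ($M = 2 \left(-4\right) = -8$)
$g{\left(k \right)} = \frac{1}{-8 + k}$ ($g{\left(k \right)} = \frac{1}{k - 8} = \frac{1}{-8 + k}$)
$h = - \frac{35}{6}$ ($h = \frac{1}{-8 + 2} \left(-7\right) \left(-5\right) = \frac{1}{-6} \left(-7\right) \left(-5\right) = \left(- \frac{1}{6}\right) \left(-7\right) \left(-5\right) = \frac{7}{6} \left(-5\right) = - \frac{35}{6} \approx -5.8333$)
$h - 166 = - \frac{35}{6} - 166 = - \frac{1031}{6}$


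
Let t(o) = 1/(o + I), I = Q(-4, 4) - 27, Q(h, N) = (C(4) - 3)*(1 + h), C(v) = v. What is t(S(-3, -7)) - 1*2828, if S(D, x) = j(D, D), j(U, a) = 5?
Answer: -70701/25 ≈ -2828.0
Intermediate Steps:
S(D, x) = 5
Q(h, N) = 1 + h (Q(h, N) = (4 - 3)*(1 + h) = 1*(1 + h) = 1 + h)
I = -30 (I = (1 - 4) - 27 = -3 - 27 = -30)
t(o) = 1/(-30 + o) (t(o) = 1/(o - 30) = 1/(-30 + o))
t(S(-3, -7)) - 1*2828 = 1/(-30 + 5) - 1*2828 = 1/(-25) - 2828 = -1/25 - 2828 = -70701/25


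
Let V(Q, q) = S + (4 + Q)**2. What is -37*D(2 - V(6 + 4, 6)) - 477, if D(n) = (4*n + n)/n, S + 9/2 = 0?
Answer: -662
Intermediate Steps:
S = -9/2 (S = -9/2 + 0 = -9/2 ≈ -4.5000)
V(Q, q) = -9/2 + (4 + Q)**2
D(n) = 5 (D(n) = (5*n)/n = 5)
-37*D(2 - V(6 + 4, 6)) - 477 = -37*5 - 477 = -185 - 477 = -662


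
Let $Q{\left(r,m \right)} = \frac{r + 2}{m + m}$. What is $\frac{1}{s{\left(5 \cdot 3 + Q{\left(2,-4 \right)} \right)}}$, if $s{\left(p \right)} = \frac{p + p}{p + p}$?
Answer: $1$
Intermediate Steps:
$Q{\left(r,m \right)} = \frac{2 + r}{2 m}$
$s{\left(p \right)} = 1$ ($s{\left(p \right)} = \frac{2 p}{2 p} = 2 p \frac{1}{2 p} = 1$)
$\frac{1}{s{\left(5 \cdot 3 + Q{\left(2,-4 \right)} \right)}} = 1^{-1} = 1$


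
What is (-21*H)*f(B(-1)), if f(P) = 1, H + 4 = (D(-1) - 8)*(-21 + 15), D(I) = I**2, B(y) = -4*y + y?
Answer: -798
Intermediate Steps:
B(y) = -3*y
H = 38 (H = -4 + ((-1)**2 - 8)*(-21 + 15) = -4 + (1 - 8)*(-6) = -4 - 7*(-6) = -4 + 42 = 38)
(-21*H)*f(B(-1)) = -21*38*1 = -798*1 = -798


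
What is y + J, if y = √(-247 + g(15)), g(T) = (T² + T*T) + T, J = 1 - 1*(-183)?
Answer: 184 + √218 ≈ 198.76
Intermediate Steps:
J = 184 (J = 1 + 183 = 184)
g(T) = T + 2*T² (g(T) = (T² + T²) + T = 2*T² + T = T + 2*T²)
y = √218 (y = √(-247 + 15*(1 + 2*15)) = √(-247 + 15*(1 + 30)) = √(-247 + 15*31) = √(-247 + 465) = √218 ≈ 14.765)
y + J = √218 + 184 = 184 + √218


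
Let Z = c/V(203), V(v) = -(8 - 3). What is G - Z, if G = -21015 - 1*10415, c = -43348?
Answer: -200498/5 ≈ -40100.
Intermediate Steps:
V(v) = -5 (V(v) = -1*5 = -5)
Z = 43348/5 (Z = -43348/(-5) = -43348*(-⅕) = 43348/5 ≈ 8669.6)
G = -31430 (G = -21015 - 10415 = -31430)
G - Z = -31430 - 1*43348/5 = -31430 - 43348/5 = -200498/5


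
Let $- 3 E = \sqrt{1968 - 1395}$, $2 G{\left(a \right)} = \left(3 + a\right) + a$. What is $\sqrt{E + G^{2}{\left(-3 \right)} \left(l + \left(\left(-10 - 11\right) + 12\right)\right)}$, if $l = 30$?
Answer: $\frac{\sqrt{1701 - 12 \sqrt{573}}}{6} \approx 6.2666$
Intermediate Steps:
$G{\left(a \right)} = \frac{3}{2} + a$ ($G{\left(a \right)} = \frac{\left(3 + a\right) + a}{2} = \frac{3 + 2 a}{2} = \frac{3}{2} + a$)
$E = - \frac{\sqrt{573}}{3}$ ($E = - \frac{\sqrt{1968 - 1395}}{3} = - \frac{\sqrt{573}}{3} \approx -7.9791$)
$\sqrt{E + G^{2}{\left(-3 \right)} \left(l + \left(\left(-10 - 11\right) + 12\right)\right)} = \sqrt{- \frac{\sqrt{573}}{3} + \left(\frac{3}{2} - 3\right)^{2} \left(30 + \left(\left(-10 - 11\right) + 12\right)\right)} = \sqrt{- \frac{\sqrt{573}}{3} + \left(- \frac{3}{2}\right)^{2} \left(30 + \left(-21 + 12\right)\right)} = \sqrt{- \frac{\sqrt{573}}{3} + \frac{9 \left(30 - 9\right)}{4}} = \sqrt{- \frac{\sqrt{573}}{3} + \frac{9}{4} \cdot 21} = \sqrt{- \frac{\sqrt{573}}{3} + \frac{189}{4}} = \sqrt{\frac{189}{4} - \frac{\sqrt{573}}{3}}$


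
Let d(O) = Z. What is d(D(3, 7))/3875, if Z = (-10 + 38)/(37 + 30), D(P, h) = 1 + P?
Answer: 28/259625 ≈ 0.00010785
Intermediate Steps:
Z = 28/67 ≈ 0.41791
d(O) = 28/67
d(D(3, 7))/3875 = (28/67)/3875 = (28/67)*(1/3875) = 28/259625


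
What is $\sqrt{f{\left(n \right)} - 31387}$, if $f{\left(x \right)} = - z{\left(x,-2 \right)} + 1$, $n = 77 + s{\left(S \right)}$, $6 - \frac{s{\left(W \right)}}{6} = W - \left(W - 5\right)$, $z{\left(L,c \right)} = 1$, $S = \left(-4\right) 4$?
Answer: $i \sqrt{31387} \approx 177.16 i$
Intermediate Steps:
$S = -16$
$s{\left(W \right)} = 6$ ($s{\left(W \right)} = 36 - 6 \left(W - \left(W - 5\right)\right) = 36 - 6 \left(W - \left(-5 + W\right)\right) = 36 - 30 = 6$)
$n = 83$ ($n = 77 + 6 = 83$)
$f{\left(x \right)} = 0$ ($f{\left(x \right)} = \left(-1\right) 1 + 1 = -1 + 1 = 0$)
$\sqrt{f{\left(n \right)} - 31387} = \sqrt{0 - 31387} = \sqrt{-31387} = i \sqrt{31387}$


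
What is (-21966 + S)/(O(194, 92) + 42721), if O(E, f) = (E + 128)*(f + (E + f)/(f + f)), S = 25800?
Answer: 7668/145691 ≈ 0.052632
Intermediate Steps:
O(E, f) = (128 + E)*(f + (E + f)/(2*f)) (O(E, f) = (128 + E)*(f + (E + f)/((2*f))) = (128 + E)*(f + (E + f)*(1/(2*f))) = (128 + E)*(f + (E + f)/(2*f)))
(-21966 + S)/(O(194, 92) + 42721) = (-21966 + 25800)/((½)*(194² + 128*194 + 92*(128 + 194 + 256*92 + 2*194*92))/92 + 42721) = 3834/((½)*(1/92)*(37636 + 24832 + 92*(128 + 194 + 23552 + 35696)) + 42721) = 3834/((½)*(1/92)*(37636 + 24832 + 92*59570) + 42721) = 3834/((½)*(1/92)*(37636 + 24832 + 5480440) + 42721) = 3834/((½)*(1/92)*5542908 + 42721) = 3834/(60249/2 + 42721) = 3834/(145691/2) = 3834*(2/145691) = 7668/145691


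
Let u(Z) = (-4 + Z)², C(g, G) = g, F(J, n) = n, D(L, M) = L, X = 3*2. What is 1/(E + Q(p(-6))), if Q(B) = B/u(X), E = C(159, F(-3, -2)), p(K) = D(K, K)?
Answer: 2/315 ≈ 0.0063492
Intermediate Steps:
X = 6
p(K) = K
E = 159
Q(B) = B/4 (Q(B) = B/((-4 + 6)²) = B/(2²) = B/4)
1/(E + Q(p(-6))) = 1/(159 + (¼)*(-6)) = 1/(159 - 3/2) = 1/(315/2) = 2/315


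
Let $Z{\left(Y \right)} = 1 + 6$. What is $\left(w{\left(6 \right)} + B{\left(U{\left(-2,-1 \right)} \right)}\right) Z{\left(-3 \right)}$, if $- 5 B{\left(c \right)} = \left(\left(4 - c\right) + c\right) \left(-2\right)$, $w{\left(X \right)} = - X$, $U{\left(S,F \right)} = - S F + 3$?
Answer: $- \frac{154}{5} \approx -30.8$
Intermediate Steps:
$U{\left(S,F \right)} = 3 - F S$ ($U{\left(S,F \right)} = - F S + 3 = 3 - F S$)
$Z{\left(Y \right)} = 7$
$B{\left(c \right)} = \frac{8}{5}$ ($B{\left(c \right)} = - \frac{\left(\left(4 - c\right) + c\right) \left(-2\right)}{5} = - \frac{4 \left(-2\right)}{5} = \left(- \frac{1}{5}\right) \left(-8\right) = \frac{8}{5}$)
$\left(w{\left(6 \right)} + B{\left(U{\left(-2,-1 \right)} \right)}\right) Z{\left(-3 \right)} = \left(\left(-1\right) 6 + \frac{8}{5}\right) 7 = \left(-6 + \frac{8}{5}\right) 7 = \left(- \frac{22}{5}\right) 7 = - \frac{154}{5}$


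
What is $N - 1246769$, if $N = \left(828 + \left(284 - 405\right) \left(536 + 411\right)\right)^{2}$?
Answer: $12939863312$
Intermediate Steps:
$N = 12941110081$ ($N = \left(828 - 114587\right)^{2} = \left(-113759\right)^{2} = 12941110081$)
$N - 1246769 = 12941110081 - 1246769 = 12939863312$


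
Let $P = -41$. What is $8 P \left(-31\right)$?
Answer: $10168$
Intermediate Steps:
$8 P \left(-31\right) = 8 \left(-41\right) \left(-31\right) = \left(-328\right) \left(-31\right) = 10168$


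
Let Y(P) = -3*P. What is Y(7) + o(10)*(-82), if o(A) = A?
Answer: -841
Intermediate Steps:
Y(7) + o(10)*(-82) = -3*7 + 10*(-82) = -21 - 820 = -841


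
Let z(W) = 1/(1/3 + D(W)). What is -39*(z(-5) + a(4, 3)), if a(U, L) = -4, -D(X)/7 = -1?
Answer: 3315/22 ≈ 150.68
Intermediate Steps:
D(X) = 7 (D(X) = -7*(-1) = 7)
z(W) = 3/22 (z(W) = 1/(1/3 + 7) = 1/(⅓ + 7) = 1/(22/3) = 3/22)
-39*(z(-5) + a(4, 3)) = -39*(3/22 - 4) = -39*(-85/22) = 3315/22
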